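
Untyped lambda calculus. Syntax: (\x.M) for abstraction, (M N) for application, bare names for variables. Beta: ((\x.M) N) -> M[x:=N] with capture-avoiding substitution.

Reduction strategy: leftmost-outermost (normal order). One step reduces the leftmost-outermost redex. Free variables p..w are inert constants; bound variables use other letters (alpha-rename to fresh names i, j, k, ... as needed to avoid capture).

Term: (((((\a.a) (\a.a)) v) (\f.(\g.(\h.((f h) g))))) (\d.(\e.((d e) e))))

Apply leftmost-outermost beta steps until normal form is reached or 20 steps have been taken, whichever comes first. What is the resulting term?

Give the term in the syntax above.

Answer: ((v (\f.(\g.(\h.((f h) g))))) (\d.(\e.((d e) e))))

Derivation:
Step 0: (((((\a.a) (\a.a)) v) (\f.(\g.(\h.((f h) g))))) (\d.(\e.((d e) e))))
Step 1: ((((\a.a) v) (\f.(\g.(\h.((f h) g))))) (\d.(\e.((d e) e))))
Step 2: ((v (\f.(\g.(\h.((f h) g))))) (\d.(\e.((d e) e))))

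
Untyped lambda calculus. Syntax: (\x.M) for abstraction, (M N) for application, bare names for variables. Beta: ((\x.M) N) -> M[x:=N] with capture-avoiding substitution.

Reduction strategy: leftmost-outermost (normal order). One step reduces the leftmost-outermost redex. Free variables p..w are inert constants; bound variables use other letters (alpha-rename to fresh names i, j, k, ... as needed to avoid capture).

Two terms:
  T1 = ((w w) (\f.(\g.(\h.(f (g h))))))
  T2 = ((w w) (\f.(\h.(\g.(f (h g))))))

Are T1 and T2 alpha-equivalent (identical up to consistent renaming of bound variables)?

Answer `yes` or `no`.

Term 1: ((w w) (\f.(\g.(\h.(f (g h))))))
Term 2: ((w w) (\f.(\h.(\g.(f (h g))))))
Alpha-equivalence: compare structure up to binder renaming.
Result: True

Answer: yes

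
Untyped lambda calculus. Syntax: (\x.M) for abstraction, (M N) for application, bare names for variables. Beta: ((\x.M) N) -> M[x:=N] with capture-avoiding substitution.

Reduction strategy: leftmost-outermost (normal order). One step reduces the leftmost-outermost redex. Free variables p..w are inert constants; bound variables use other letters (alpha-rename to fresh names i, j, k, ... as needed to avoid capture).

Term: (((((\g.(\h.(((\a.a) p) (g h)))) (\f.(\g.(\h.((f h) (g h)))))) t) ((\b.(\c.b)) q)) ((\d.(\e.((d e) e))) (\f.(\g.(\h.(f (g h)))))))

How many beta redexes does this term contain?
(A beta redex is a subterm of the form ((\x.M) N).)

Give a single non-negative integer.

Answer: 4

Derivation:
Term: (((((\g.(\h.(((\a.a) p) (g h)))) (\f.(\g.(\h.((f h) (g h)))))) t) ((\b.(\c.b)) q)) ((\d.(\e.((d e) e))) (\f.(\g.(\h.(f (g h)))))))
  Redex: ((\g.(\h.(((\a.a) p) (g h)))) (\f.(\g.(\h.((f h) (g h))))))
  Redex: ((\a.a) p)
  Redex: ((\b.(\c.b)) q)
  Redex: ((\d.(\e.((d e) e))) (\f.(\g.(\h.(f (g h))))))
Total redexes: 4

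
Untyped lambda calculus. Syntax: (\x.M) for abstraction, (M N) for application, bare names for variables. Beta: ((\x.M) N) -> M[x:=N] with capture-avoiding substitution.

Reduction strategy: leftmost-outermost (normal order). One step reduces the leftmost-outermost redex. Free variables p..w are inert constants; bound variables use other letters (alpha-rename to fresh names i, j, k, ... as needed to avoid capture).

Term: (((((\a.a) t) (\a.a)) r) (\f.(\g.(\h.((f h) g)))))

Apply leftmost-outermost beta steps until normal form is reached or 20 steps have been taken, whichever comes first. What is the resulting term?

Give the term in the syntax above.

Step 0: (((((\a.a) t) (\a.a)) r) (\f.(\g.(\h.((f h) g)))))
Step 1: (((t (\a.a)) r) (\f.(\g.(\h.((f h) g)))))

Answer: (((t (\a.a)) r) (\f.(\g.(\h.((f h) g)))))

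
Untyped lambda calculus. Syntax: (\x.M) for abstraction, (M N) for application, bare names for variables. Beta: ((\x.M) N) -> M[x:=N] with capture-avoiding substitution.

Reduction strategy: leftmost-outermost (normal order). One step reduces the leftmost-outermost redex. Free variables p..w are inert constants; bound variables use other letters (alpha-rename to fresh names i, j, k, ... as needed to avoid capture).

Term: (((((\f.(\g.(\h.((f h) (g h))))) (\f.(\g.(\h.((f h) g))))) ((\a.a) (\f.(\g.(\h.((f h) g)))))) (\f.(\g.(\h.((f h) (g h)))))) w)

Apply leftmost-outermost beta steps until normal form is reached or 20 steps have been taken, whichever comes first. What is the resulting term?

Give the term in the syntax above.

Step 0: (((((\f.(\g.(\h.((f h) (g h))))) (\f.(\g.(\h.((f h) g))))) ((\a.a) (\f.(\g.(\h.((f h) g)))))) (\f.(\g.(\h.((f h) (g h)))))) w)
Step 1: ((((\g.(\h.(((\f.(\g.(\h.((f h) g)))) h) (g h)))) ((\a.a) (\f.(\g.(\h.((f h) g)))))) (\f.(\g.(\h.((f h) (g h)))))) w)
Step 2: (((\h.(((\f.(\g.(\h.((f h) g)))) h) (((\a.a) (\f.(\g.(\h.((f h) g))))) h))) (\f.(\g.(\h.((f h) (g h)))))) w)
Step 3: ((((\f.(\g.(\h.((f h) g)))) (\f.(\g.(\h.((f h) (g h)))))) (((\a.a) (\f.(\g.(\h.((f h) g))))) (\f.(\g.(\h.((f h) (g h))))))) w)
Step 4: (((\g.(\h.(((\f.(\g.(\h.((f h) (g h))))) h) g))) (((\a.a) (\f.(\g.(\h.((f h) g))))) (\f.(\g.(\h.((f h) (g h))))))) w)
Step 5: ((\h.(((\f.(\g.(\h.((f h) (g h))))) h) (((\a.a) (\f.(\g.(\h.((f h) g))))) (\f.(\g.(\h.((f h) (g h)))))))) w)
Step 6: (((\f.(\g.(\h.((f h) (g h))))) w) (((\a.a) (\f.(\g.(\h.((f h) g))))) (\f.(\g.(\h.((f h) (g h)))))))
Step 7: ((\g.(\h.((w h) (g h)))) (((\a.a) (\f.(\g.(\h.((f h) g))))) (\f.(\g.(\h.((f h) (g h)))))))
Step 8: (\h.((w h) ((((\a.a) (\f.(\g.(\h.((f h) g))))) (\f.(\g.(\h.((f h) (g h)))))) h)))
Step 9: (\h.((w h) (((\f.(\g.(\h.((f h) g)))) (\f.(\g.(\h.((f h) (g h)))))) h)))
Step 10: (\h.((w h) ((\g.(\h.(((\f.(\g.(\h.((f h) (g h))))) h) g))) h)))
Step 11: (\h.((w h) (\i.(((\f.(\g.(\h.((f h) (g h))))) i) h))))
Step 12: (\h.((w h) (\i.((\g.(\h.((i h) (g h)))) h))))
Step 13: (\h.((w h) (\i.(\j.((i j) (h j))))))

Answer: (\h.((w h) (\i.(\j.((i j) (h j))))))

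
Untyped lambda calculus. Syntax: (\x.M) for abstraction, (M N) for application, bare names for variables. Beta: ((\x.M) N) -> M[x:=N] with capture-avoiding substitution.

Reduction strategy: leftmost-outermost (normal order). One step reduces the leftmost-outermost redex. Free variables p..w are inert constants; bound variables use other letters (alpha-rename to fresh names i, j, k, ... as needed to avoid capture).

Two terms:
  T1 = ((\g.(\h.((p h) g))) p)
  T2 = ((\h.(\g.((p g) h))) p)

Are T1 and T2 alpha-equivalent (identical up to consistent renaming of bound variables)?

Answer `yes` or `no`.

Answer: yes

Derivation:
Term 1: ((\g.(\h.((p h) g))) p)
Term 2: ((\h.(\g.((p g) h))) p)
Alpha-equivalence: compare structure up to binder renaming.
Result: True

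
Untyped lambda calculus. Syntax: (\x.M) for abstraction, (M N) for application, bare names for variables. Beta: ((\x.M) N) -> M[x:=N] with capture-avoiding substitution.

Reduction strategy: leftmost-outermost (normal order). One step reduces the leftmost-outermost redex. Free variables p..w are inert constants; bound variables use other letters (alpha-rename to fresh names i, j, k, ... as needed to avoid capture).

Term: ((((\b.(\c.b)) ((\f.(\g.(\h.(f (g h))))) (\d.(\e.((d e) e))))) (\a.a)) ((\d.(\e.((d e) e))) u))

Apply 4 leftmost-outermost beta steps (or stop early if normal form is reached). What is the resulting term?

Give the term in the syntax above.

Answer: (\h.((\d.(\e.((d e) e))) (((\d.(\e.((d e) e))) u) h)))

Derivation:
Step 0: ((((\b.(\c.b)) ((\f.(\g.(\h.(f (g h))))) (\d.(\e.((d e) e))))) (\a.a)) ((\d.(\e.((d e) e))) u))
Step 1: (((\c.((\f.(\g.(\h.(f (g h))))) (\d.(\e.((d e) e))))) (\a.a)) ((\d.(\e.((d e) e))) u))
Step 2: (((\f.(\g.(\h.(f (g h))))) (\d.(\e.((d e) e)))) ((\d.(\e.((d e) e))) u))
Step 3: ((\g.(\h.((\d.(\e.((d e) e))) (g h)))) ((\d.(\e.((d e) e))) u))
Step 4: (\h.((\d.(\e.((d e) e))) (((\d.(\e.((d e) e))) u) h)))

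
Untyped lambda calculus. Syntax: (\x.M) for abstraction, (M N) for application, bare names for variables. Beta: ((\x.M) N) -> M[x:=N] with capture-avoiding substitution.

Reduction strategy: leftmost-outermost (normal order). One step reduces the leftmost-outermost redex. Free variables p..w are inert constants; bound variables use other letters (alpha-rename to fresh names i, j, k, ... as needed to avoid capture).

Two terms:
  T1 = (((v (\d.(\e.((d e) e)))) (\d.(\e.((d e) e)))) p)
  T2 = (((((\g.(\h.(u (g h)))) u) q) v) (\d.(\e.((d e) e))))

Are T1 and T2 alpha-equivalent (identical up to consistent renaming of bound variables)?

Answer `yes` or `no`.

Term 1: (((v (\d.(\e.((d e) e)))) (\d.(\e.((d e) e)))) p)
Term 2: (((((\g.(\h.(u (g h)))) u) q) v) (\d.(\e.((d e) e))))
Alpha-equivalence: compare structure up to binder renaming.
Result: False

Answer: no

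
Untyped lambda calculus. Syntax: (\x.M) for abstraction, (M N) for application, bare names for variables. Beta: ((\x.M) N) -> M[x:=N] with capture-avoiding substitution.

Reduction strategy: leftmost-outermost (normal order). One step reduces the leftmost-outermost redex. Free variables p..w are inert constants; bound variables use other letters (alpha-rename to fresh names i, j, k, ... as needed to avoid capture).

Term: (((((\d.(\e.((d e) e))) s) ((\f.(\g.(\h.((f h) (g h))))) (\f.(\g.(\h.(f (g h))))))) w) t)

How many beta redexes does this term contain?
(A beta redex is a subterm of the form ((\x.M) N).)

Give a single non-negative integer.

Answer: 2

Derivation:
Term: (((((\d.(\e.((d e) e))) s) ((\f.(\g.(\h.((f h) (g h))))) (\f.(\g.(\h.(f (g h))))))) w) t)
  Redex: ((\d.(\e.((d e) e))) s)
  Redex: ((\f.(\g.(\h.((f h) (g h))))) (\f.(\g.(\h.(f (g h))))))
Total redexes: 2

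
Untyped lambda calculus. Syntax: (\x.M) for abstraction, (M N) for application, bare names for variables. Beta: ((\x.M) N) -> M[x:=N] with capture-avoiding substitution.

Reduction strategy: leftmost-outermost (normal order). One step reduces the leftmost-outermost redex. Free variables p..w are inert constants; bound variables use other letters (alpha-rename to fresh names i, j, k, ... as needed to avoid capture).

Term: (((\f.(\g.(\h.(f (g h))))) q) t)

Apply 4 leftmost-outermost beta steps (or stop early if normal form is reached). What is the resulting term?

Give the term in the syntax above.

Answer: (\h.(q (t h)))

Derivation:
Step 0: (((\f.(\g.(\h.(f (g h))))) q) t)
Step 1: ((\g.(\h.(q (g h)))) t)
Step 2: (\h.(q (t h)))
Step 3: (normal form reached)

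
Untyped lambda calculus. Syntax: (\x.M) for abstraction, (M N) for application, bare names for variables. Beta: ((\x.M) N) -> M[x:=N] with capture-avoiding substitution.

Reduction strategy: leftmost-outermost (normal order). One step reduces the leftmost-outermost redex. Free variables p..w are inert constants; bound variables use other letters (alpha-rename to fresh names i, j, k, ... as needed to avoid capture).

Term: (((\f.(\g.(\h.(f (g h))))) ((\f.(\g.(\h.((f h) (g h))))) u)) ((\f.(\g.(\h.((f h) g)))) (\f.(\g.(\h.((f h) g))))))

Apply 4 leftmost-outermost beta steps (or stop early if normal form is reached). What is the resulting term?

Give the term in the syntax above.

Step 0: (((\f.(\g.(\h.(f (g h))))) ((\f.(\g.(\h.((f h) (g h))))) u)) ((\f.(\g.(\h.((f h) g)))) (\f.(\g.(\h.((f h) g))))))
Step 1: ((\g.(\h.(((\f.(\g.(\h.((f h) (g h))))) u) (g h)))) ((\f.(\g.(\h.((f h) g)))) (\f.(\g.(\h.((f h) g))))))
Step 2: (\h.(((\f.(\g.(\h.((f h) (g h))))) u) (((\f.(\g.(\h.((f h) g)))) (\f.(\g.(\h.((f h) g))))) h)))
Step 3: (\h.((\g.(\h.((u h) (g h)))) (((\f.(\g.(\h.((f h) g)))) (\f.(\g.(\h.((f h) g))))) h)))
Step 4: (\h.(\i.((u i) ((((\f.(\g.(\h.((f h) g)))) (\f.(\g.(\h.((f h) g))))) h) i))))

Answer: (\h.(\i.((u i) ((((\f.(\g.(\h.((f h) g)))) (\f.(\g.(\h.((f h) g))))) h) i))))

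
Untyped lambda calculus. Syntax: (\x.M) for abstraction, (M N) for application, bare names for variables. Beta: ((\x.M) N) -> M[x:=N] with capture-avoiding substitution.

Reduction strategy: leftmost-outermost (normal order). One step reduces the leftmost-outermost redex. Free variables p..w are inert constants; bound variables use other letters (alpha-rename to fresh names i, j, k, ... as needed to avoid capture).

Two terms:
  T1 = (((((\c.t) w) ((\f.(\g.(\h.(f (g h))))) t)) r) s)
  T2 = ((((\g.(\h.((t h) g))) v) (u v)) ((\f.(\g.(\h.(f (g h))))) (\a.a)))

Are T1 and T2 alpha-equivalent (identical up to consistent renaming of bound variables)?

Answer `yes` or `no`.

Answer: no

Derivation:
Term 1: (((((\c.t) w) ((\f.(\g.(\h.(f (g h))))) t)) r) s)
Term 2: ((((\g.(\h.((t h) g))) v) (u v)) ((\f.(\g.(\h.(f (g h))))) (\a.a)))
Alpha-equivalence: compare structure up to binder renaming.
Result: False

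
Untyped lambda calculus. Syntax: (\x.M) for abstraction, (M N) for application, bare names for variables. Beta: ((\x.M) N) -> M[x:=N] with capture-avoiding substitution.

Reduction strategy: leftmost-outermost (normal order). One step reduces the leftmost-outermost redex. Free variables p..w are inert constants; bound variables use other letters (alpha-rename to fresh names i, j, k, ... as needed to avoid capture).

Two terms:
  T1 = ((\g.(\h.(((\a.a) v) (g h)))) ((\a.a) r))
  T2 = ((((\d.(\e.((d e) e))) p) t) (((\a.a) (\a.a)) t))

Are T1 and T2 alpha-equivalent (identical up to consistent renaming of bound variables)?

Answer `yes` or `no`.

Answer: no

Derivation:
Term 1: ((\g.(\h.(((\a.a) v) (g h)))) ((\a.a) r))
Term 2: ((((\d.(\e.((d e) e))) p) t) (((\a.a) (\a.a)) t))
Alpha-equivalence: compare structure up to binder renaming.
Result: False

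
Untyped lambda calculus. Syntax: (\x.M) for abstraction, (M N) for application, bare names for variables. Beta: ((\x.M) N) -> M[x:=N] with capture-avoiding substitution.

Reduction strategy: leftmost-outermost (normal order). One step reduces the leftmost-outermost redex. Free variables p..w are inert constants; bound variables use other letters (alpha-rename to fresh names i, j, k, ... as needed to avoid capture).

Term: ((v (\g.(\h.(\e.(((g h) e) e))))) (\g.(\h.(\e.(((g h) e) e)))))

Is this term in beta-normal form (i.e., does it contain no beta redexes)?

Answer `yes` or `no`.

Answer: yes

Derivation:
Term: ((v (\g.(\h.(\e.(((g h) e) e))))) (\g.(\h.(\e.(((g h) e) e)))))
No beta redexes found.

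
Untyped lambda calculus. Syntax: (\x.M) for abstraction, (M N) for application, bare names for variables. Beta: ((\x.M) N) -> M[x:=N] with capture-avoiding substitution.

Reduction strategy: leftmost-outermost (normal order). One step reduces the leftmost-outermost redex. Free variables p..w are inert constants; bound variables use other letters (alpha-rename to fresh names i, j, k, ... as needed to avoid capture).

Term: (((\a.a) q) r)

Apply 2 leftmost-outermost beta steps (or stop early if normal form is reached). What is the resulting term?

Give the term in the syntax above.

Answer: (q r)

Derivation:
Step 0: (((\a.a) q) r)
Step 1: (q r)
Step 2: (normal form reached)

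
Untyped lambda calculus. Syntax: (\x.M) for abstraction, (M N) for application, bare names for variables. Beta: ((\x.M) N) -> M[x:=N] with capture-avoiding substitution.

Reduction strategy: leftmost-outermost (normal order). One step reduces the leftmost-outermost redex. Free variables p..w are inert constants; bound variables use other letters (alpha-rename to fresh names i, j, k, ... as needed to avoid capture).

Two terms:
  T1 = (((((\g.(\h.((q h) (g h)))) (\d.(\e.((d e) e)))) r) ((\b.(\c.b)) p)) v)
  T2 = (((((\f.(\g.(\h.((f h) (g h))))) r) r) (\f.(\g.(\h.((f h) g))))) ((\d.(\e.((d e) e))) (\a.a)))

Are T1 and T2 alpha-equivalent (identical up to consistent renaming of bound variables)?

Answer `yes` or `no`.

Term 1: (((((\g.(\h.((q h) (g h)))) (\d.(\e.((d e) e)))) r) ((\b.(\c.b)) p)) v)
Term 2: (((((\f.(\g.(\h.((f h) (g h))))) r) r) (\f.(\g.(\h.((f h) g))))) ((\d.(\e.((d e) e))) (\a.a)))
Alpha-equivalence: compare structure up to binder renaming.
Result: False

Answer: no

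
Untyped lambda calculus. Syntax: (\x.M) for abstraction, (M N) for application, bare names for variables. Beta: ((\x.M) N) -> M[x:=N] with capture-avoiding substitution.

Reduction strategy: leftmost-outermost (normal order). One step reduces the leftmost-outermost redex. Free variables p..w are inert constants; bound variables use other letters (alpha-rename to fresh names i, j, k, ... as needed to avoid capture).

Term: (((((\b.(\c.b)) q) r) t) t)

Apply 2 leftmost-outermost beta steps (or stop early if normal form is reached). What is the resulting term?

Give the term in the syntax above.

Answer: ((q t) t)

Derivation:
Step 0: (((((\b.(\c.b)) q) r) t) t)
Step 1: ((((\c.q) r) t) t)
Step 2: ((q t) t)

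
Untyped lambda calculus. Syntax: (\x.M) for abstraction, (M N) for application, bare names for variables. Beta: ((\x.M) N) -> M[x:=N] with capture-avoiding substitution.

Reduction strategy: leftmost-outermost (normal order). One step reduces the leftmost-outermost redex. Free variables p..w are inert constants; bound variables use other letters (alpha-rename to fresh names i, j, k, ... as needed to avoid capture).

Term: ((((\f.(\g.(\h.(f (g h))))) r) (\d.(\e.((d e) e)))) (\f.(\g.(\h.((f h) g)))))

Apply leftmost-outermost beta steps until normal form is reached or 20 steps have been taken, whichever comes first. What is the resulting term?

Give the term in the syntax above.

Step 0: ((((\f.(\g.(\h.(f (g h))))) r) (\d.(\e.((d e) e)))) (\f.(\g.(\h.((f h) g)))))
Step 1: (((\g.(\h.(r (g h)))) (\d.(\e.((d e) e)))) (\f.(\g.(\h.((f h) g)))))
Step 2: ((\h.(r ((\d.(\e.((d e) e))) h))) (\f.(\g.(\h.((f h) g)))))
Step 3: (r ((\d.(\e.((d e) e))) (\f.(\g.(\h.((f h) g))))))
Step 4: (r (\e.(((\f.(\g.(\h.((f h) g)))) e) e)))
Step 5: (r (\e.((\g.(\h.((e h) g))) e)))
Step 6: (r (\e.(\h.((e h) e))))

Answer: (r (\e.(\h.((e h) e))))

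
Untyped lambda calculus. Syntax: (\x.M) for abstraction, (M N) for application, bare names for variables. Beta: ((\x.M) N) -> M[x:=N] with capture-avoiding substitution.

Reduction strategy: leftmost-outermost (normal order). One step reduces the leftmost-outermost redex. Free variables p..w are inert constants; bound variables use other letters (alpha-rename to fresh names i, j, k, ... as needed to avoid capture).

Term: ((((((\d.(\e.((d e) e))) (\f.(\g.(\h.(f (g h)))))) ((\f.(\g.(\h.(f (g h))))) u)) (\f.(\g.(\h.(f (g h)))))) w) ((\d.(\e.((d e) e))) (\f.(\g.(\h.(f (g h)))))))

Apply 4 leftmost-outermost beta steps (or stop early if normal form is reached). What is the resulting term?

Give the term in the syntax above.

Answer: ((((\h.(((\f.(\g.(\h.(f (g h))))) u) (((\f.(\g.(\h.(f (g h))))) u) h))) (\f.(\g.(\h.(f (g h)))))) w) ((\d.(\e.((d e) e))) (\f.(\g.(\h.(f (g h)))))))

Derivation:
Step 0: ((((((\d.(\e.((d e) e))) (\f.(\g.(\h.(f (g h)))))) ((\f.(\g.(\h.(f (g h))))) u)) (\f.(\g.(\h.(f (g h)))))) w) ((\d.(\e.((d e) e))) (\f.(\g.(\h.(f (g h)))))))
Step 1: (((((\e.(((\f.(\g.(\h.(f (g h))))) e) e)) ((\f.(\g.(\h.(f (g h))))) u)) (\f.(\g.(\h.(f (g h)))))) w) ((\d.(\e.((d e) e))) (\f.(\g.(\h.(f (g h)))))))
Step 2: ((((((\f.(\g.(\h.(f (g h))))) ((\f.(\g.(\h.(f (g h))))) u)) ((\f.(\g.(\h.(f (g h))))) u)) (\f.(\g.(\h.(f (g h)))))) w) ((\d.(\e.((d e) e))) (\f.(\g.(\h.(f (g h)))))))
Step 3: (((((\g.(\h.(((\f.(\g.(\h.(f (g h))))) u) (g h)))) ((\f.(\g.(\h.(f (g h))))) u)) (\f.(\g.(\h.(f (g h)))))) w) ((\d.(\e.((d e) e))) (\f.(\g.(\h.(f (g h)))))))
Step 4: ((((\h.(((\f.(\g.(\h.(f (g h))))) u) (((\f.(\g.(\h.(f (g h))))) u) h))) (\f.(\g.(\h.(f (g h)))))) w) ((\d.(\e.((d e) e))) (\f.(\g.(\h.(f (g h)))))))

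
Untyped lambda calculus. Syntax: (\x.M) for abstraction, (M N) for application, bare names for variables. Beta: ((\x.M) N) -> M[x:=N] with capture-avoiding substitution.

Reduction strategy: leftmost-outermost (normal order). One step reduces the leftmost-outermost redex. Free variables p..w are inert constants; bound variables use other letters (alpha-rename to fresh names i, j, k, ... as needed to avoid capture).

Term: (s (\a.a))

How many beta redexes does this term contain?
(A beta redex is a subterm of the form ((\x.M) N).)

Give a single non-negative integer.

Answer: 0

Derivation:
Term: (s (\a.a))
  (no redexes)
Total redexes: 0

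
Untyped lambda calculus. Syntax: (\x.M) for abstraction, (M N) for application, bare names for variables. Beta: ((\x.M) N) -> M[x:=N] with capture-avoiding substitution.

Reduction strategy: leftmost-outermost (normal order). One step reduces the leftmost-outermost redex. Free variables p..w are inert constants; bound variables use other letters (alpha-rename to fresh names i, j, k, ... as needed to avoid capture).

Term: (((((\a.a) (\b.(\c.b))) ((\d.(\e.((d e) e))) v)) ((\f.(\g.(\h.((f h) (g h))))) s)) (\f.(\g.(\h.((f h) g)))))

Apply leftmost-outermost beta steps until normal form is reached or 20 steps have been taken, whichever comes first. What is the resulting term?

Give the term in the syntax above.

Step 0: (((((\a.a) (\b.(\c.b))) ((\d.(\e.((d e) e))) v)) ((\f.(\g.(\h.((f h) (g h))))) s)) (\f.(\g.(\h.((f h) g)))))
Step 1: ((((\b.(\c.b)) ((\d.(\e.((d e) e))) v)) ((\f.(\g.(\h.((f h) (g h))))) s)) (\f.(\g.(\h.((f h) g)))))
Step 2: (((\c.((\d.(\e.((d e) e))) v)) ((\f.(\g.(\h.((f h) (g h))))) s)) (\f.(\g.(\h.((f h) g)))))
Step 3: (((\d.(\e.((d e) e))) v) (\f.(\g.(\h.((f h) g)))))
Step 4: ((\e.((v e) e)) (\f.(\g.(\h.((f h) g)))))
Step 5: ((v (\f.(\g.(\h.((f h) g))))) (\f.(\g.(\h.((f h) g)))))

Answer: ((v (\f.(\g.(\h.((f h) g))))) (\f.(\g.(\h.((f h) g)))))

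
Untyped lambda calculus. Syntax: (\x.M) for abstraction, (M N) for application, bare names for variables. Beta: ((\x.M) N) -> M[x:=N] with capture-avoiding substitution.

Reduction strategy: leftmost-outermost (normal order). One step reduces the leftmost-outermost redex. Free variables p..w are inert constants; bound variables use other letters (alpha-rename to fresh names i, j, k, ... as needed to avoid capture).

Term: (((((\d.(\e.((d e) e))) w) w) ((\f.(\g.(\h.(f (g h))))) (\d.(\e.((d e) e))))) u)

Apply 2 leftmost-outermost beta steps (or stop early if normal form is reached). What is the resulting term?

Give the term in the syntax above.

Step 0: (((((\d.(\e.((d e) e))) w) w) ((\f.(\g.(\h.(f (g h))))) (\d.(\e.((d e) e))))) u)
Step 1: ((((\e.((w e) e)) w) ((\f.(\g.(\h.(f (g h))))) (\d.(\e.((d e) e))))) u)
Step 2: ((((w w) w) ((\f.(\g.(\h.(f (g h))))) (\d.(\e.((d e) e))))) u)

Answer: ((((w w) w) ((\f.(\g.(\h.(f (g h))))) (\d.(\e.((d e) e))))) u)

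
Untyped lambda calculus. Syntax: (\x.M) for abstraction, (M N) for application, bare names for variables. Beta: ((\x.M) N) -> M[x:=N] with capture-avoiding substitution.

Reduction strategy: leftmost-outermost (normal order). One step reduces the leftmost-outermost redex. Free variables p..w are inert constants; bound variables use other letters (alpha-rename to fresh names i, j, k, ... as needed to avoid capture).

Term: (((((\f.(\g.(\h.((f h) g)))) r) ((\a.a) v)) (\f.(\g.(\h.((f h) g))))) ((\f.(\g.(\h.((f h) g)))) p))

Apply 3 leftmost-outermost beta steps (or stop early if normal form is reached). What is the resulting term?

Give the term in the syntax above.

Answer: (((r (\f.(\g.(\h.((f h) g))))) ((\a.a) v)) ((\f.(\g.(\h.((f h) g)))) p))

Derivation:
Step 0: (((((\f.(\g.(\h.((f h) g)))) r) ((\a.a) v)) (\f.(\g.(\h.((f h) g))))) ((\f.(\g.(\h.((f h) g)))) p))
Step 1: ((((\g.(\h.((r h) g))) ((\a.a) v)) (\f.(\g.(\h.((f h) g))))) ((\f.(\g.(\h.((f h) g)))) p))
Step 2: (((\h.((r h) ((\a.a) v))) (\f.(\g.(\h.((f h) g))))) ((\f.(\g.(\h.((f h) g)))) p))
Step 3: (((r (\f.(\g.(\h.((f h) g))))) ((\a.a) v)) ((\f.(\g.(\h.((f h) g)))) p))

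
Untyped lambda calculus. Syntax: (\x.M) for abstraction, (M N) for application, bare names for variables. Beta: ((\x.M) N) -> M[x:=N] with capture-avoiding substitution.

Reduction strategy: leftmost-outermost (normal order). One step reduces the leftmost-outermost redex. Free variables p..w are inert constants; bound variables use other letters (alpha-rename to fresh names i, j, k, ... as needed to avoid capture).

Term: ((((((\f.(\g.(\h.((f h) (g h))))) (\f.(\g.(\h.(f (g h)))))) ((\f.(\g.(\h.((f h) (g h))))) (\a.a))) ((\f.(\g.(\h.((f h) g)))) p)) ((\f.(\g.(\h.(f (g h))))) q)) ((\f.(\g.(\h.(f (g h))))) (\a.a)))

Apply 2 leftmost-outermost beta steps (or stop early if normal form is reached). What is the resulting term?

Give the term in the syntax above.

Step 0: ((((((\f.(\g.(\h.((f h) (g h))))) (\f.(\g.(\h.(f (g h)))))) ((\f.(\g.(\h.((f h) (g h))))) (\a.a))) ((\f.(\g.(\h.((f h) g)))) p)) ((\f.(\g.(\h.(f (g h))))) q)) ((\f.(\g.(\h.(f (g h))))) (\a.a)))
Step 1: (((((\g.(\h.(((\f.(\g.(\h.(f (g h))))) h) (g h)))) ((\f.(\g.(\h.((f h) (g h))))) (\a.a))) ((\f.(\g.(\h.((f h) g)))) p)) ((\f.(\g.(\h.(f (g h))))) q)) ((\f.(\g.(\h.(f (g h))))) (\a.a)))
Step 2: ((((\h.(((\f.(\g.(\h.(f (g h))))) h) (((\f.(\g.(\h.((f h) (g h))))) (\a.a)) h))) ((\f.(\g.(\h.((f h) g)))) p)) ((\f.(\g.(\h.(f (g h))))) q)) ((\f.(\g.(\h.(f (g h))))) (\a.a)))

Answer: ((((\h.(((\f.(\g.(\h.(f (g h))))) h) (((\f.(\g.(\h.((f h) (g h))))) (\a.a)) h))) ((\f.(\g.(\h.((f h) g)))) p)) ((\f.(\g.(\h.(f (g h))))) q)) ((\f.(\g.(\h.(f (g h))))) (\a.a)))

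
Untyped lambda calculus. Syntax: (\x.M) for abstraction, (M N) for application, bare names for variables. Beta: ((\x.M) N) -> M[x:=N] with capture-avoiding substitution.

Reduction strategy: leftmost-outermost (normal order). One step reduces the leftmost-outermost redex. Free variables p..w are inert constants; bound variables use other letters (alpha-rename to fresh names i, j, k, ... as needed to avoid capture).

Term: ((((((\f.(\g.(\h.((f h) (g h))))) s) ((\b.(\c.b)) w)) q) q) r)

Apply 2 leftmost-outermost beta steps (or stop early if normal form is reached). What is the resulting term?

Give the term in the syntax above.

Step 0: ((((((\f.(\g.(\h.((f h) (g h))))) s) ((\b.(\c.b)) w)) q) q) r)
Step 1: (((((\g.(\h.((s h) (g h)))) ((\b.(\c.b)) w)) q) q) r)
Step 2: ((((\h.((s h) (((\b.(\c.b)) w) h))) q) q) r)

Answer: ((((\h.((s h) (((\b.(\c.b)) w) h))) q) q) r)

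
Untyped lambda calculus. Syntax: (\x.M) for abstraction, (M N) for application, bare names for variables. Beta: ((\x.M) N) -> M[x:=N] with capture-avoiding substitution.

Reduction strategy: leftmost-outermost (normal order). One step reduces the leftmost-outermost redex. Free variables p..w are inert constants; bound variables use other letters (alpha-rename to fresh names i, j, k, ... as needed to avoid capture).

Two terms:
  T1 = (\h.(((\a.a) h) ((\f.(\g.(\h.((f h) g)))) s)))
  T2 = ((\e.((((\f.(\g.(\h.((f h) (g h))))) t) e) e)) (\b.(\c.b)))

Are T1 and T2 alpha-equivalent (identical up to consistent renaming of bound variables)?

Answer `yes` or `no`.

Term 1: (\h.(((\a.a) h) ((\f.(\g.(\h.((f h) g)))) s)))
Term 2: ((\e.((((\f.(\g.(\h.((f h) (g h))))) t) e) e)) (\b.(\c.b)))
Alpha-equivalence: compare structure up to binder renaming.
Result: False

Answer: no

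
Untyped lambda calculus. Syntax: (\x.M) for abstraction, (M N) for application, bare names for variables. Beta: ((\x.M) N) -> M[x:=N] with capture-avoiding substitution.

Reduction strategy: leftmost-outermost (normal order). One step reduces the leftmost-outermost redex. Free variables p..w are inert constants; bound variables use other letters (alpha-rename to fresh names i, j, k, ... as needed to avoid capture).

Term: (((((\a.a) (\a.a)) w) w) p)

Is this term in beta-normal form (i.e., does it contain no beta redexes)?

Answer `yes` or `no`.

Answer: no

Derivation:
Term: (((((\a.a) (\a.a)) w) w) p)
Found 1 beta redex(es).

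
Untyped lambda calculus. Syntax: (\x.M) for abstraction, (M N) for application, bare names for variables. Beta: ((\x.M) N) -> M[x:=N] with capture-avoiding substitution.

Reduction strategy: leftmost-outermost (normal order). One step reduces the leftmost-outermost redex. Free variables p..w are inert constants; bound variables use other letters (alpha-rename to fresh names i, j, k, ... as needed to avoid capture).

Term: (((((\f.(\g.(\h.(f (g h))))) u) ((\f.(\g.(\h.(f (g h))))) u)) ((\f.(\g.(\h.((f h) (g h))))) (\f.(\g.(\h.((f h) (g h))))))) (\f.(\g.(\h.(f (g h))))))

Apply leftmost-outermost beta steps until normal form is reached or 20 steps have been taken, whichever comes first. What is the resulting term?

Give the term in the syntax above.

Step 0: (((((\f.(\g.(\h.(f (g h))))) u) ((\f.(\g.(\h.(f (g h))))) u)) ((\f.(\g.(\h.((f h) (g h))))) (\f.(\g.(\h.((f h) (g h))))))) (\f.(\g.(\h.(f (g h))))))
Step 1: ((((\g.(\h.(u (g h)))) ((\f.(\g.(\h.(f (g h))))) u)) ((\f.(\g.(\h.((f h) (g h))))) (\f.(\g.(\h.((f h) (g h))))))) (\f.(\g.(\h.(f (g h))))))
Step 2: (((\h.(u (((\f.(\g.(\h.(f (g h))))) u) h))) ((\f.(\g.(\h.((f h) (g h))))) (\f.(\g.(\h.((f h) (g h))))))) (\f.(\g.(\h.(f (g h))))))
Step 3: ((u (((\f.(\g.(\h.(f (g h))))) u) ((\f.(\g.(\h.((f h) (g h))))) (\f.(\g.(\h.((f h) (g h)))))))) (\f.(\g.(\h.(f (g h))))))
Step 4: ((u ((\g.(\h.(u (g h)))) ((\f.(\g.(\h.((f h) (g h))))) (\f.(\g.(\h.((f h) (g h)))))))) (\f.(\g.(\h.(f (g h))))))
Step 5: ((u (\h.(u (((\f.(\g.(\h.((f h) (g h))))) (\f.(\g.(\h.((f h) (g h)))))) h)))) (\f.(\g.(\h.(f (g h))))))
Step 6: ((u (\h.(u ((\g.(\h.(((\f.(\g.(\h.((f h) (g h))))) h) (g h)))) h)))) (\f.(\g.(\h.(f (g h))))))
Step 7: ((u (\h.(u (\i.(((\f.(\g.(\h.((f h) (g h))))) i) (h i)))))) (\f.(\g.(\h.(f (g h))))))
Step 8: ((u (\h.(u (\i.((\g.(\h.((i h) (g h)))) (h i)))))) (\f.(\g.(\h.(f (g h))))))
Step 9: ((u (\h.(u (\i.(\j.((i j) ((h i) j))))))) (\f.(\g.(\h.(f (g h))))))

Answer: ((u (\h.(u (\i.(\j.((i j) ((h i) j))))))) (\f.(\g.(\h.(f (g h))))))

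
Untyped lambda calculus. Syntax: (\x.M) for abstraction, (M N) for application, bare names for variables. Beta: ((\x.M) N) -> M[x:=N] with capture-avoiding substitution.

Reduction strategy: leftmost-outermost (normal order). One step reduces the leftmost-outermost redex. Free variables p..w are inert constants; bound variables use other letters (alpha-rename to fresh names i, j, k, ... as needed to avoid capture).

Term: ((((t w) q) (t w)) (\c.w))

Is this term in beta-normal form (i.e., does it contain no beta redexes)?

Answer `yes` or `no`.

Answer: yes

Derivation:
Term: ((((t w) q) (t w)) (\c.w))
No beta redexes found.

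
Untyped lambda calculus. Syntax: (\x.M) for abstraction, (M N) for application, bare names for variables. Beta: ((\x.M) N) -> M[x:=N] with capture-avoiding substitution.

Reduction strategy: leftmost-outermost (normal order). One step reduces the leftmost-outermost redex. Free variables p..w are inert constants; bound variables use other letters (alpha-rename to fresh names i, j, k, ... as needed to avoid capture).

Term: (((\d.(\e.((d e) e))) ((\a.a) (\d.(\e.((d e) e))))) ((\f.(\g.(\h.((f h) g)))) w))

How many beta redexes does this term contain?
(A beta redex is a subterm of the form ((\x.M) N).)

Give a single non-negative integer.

Term: (((\d.(\e.((d e) e))) ((\a.a) (\d.(\e.((d e) e))))) ((\f.(\g.(\h.((f h) g)))) w))
  Redex: ((\d.(\e.((d e) e))) ((\a.a) (\d.(\e.((d e) e)))))
  Redex: ((\a.a) (\d.(\e.((d e) e))))
  Redex: ((\f.(\g.(\h.((f h) g)))) w)
Total redexes: 3

Answer: 3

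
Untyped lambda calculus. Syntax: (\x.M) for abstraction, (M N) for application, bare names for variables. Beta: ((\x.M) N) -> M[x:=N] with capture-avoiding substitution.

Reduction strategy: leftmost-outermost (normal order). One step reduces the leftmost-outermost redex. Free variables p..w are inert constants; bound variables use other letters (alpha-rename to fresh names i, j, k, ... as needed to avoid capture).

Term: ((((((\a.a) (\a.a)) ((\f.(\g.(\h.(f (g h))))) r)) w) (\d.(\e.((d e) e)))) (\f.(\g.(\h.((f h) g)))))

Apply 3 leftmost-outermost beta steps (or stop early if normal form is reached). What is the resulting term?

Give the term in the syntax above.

Answer: ((((\g.(\h.(r (g h)))) w) (\d.(\e.((d e) e)))) (\f.(\g.(\h.((f h) g)))))

Derivation:
Step 0: ((((((\a.a) (\a.a)) ((\f.(\g.(\h.(f (g h))))) r)) w) (\d.(\e.((d e) e)))) (\f.(\g.(\h.((f h) g)))))
Step 1: (((((\a.a) ((\f.(\g.(\h.(f (g h))))) r)) w) (\d.(\e.((d e) e)))) (\f.(\g.(\h.((f h) g)))))
Step 2: (((((\f.(\g.(\h.(f (g h))))) r) w) (\d.(\e.((d e) e)))) (\f.(\g.(\h.((f h) g)))))
Step 3: ((((\g.(\h.(r (g h)))) w) (\d.(\e.((d e) e)))) (\f.(\g.(\h.((f h) g)))))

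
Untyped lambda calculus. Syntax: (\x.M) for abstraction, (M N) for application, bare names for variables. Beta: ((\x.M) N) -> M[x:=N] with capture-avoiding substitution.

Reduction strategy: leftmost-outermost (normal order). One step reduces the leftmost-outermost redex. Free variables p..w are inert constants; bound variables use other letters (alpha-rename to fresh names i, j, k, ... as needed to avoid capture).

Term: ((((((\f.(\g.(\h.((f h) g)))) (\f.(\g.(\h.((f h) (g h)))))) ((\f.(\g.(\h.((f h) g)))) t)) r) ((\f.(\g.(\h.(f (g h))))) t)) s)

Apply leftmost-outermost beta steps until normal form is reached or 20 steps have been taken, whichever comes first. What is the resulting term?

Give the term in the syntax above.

Answer: (((r (\g.(\h.(t (g h))))) (\h.((t h) (\g.(\h.(t (g h))))))) s)

Derivation:
Step 0: ((((((\f.(\g.(\h.((f h) g)))) (\f.(\g.(\h.((f h) (g h)))))) ((\f.(\g.(\h.((f h) g)))) t)) r) ((\f.(\g.(\h.(f (g h))))) t)) s)
Step 1: (((((\g.(\h.(((\f.(\g.(\h.((f h) (g h))))) h) g))) ((\f.(\g.(\h.((f h) g)))) t)) r) ((\f.(\g.(\h.(f (g h))))) t)) s)
Step 2: ((((\h.(((\f.(\g.(\h.((f h) (g h))))) h) ((\f.(\g.(\h.((f h) g)))) t))) r) ((\f.(\g.(\h.(f (g h))))) t)) s)
Step 3: (((((\f.(\g.(\h.((f h) (g h))))) r) ((\f.(\g.(\h.((f h) g)))) t)) ((\f.(\g.(\h.(f (g h))))) t)) s)
Step 4: ((((\g.(\h.((r h) (g h)))) ((\f.(\g.(\h.((f h) g)))) t)) ((\f.(\g.(\h.(f (g h))))) t)) s)
Step 5: (((\h.((r h) (((\f.(\g.(\h.((f h) g)))) t) h))) ((\f.(\g.(\h.(f (g h))))) t)) s)
Step 6: (((r ((\f.(\g.(\h.(f (g h))))) t)) (((\f.(\g.(\h.((f h) g)))) t) ((\f.(\g.(\h.(f (g h))))) t))) s)
Step 7: (((r (\g.(\h.(t (g h))))) (((\f.(\g.(\h.((f h) g)))) t) ((\f.(\g.(\h.(f (g h))))) t))) s)
Step 8: (((r (\g.(\h.(t (g h))))) ((\g.(\h.((t h) g))) ((\f.(\g.(\h.(f (g h))))) t))) s)
Step 9: (((r (\g.(\h.(t (g h))))) (\h.((t h) ((\f.(\g.(\h.(f (g h))))) t)))) s)
Step 10: (((r (\g.(\h.(t (g h))))) (\h.((t h) (\g.(\h.(t (g h))))))) s)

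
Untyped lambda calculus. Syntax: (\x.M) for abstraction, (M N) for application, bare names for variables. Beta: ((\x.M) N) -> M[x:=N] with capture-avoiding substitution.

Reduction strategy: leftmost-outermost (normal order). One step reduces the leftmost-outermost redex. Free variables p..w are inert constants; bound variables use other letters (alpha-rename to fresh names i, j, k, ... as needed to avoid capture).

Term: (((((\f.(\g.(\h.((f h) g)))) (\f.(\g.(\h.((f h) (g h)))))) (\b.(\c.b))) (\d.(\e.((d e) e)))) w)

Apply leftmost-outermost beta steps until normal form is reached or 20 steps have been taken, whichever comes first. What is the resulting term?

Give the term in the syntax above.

Answer: ((w (\c.w)) (\c.w))

Derivation:
Step 0: (((((\f.(\g.(\h.((f h) g)))) (\f.(\g.(\h.((f h) (g h)))))) (\b.(\c.b))) (\d.(\e.((d e) e)))) w)
Step 1: ((((\g.(\h.(((\f.(\g.(\h.((f h) (g h))))) h) g))) (\b.(\c.b))) (\d.(\e.((d e) e)))) w)
Step 2: (((\h.(((\f.(\g.(\h.((f h) (g h))))) h) (\b.(\c.b)))) (\d.(\e.((d e) e)))) w)
Step 3: ((((\f.(\g.(\h.((f h) (g h))))) (\d.(\e.((d e) e)))) (\b.(\c.b))) w)
Step 4: (((\g.(\h.(((\d.(\e.((d e) e))) h) (g h)))) (\b.(\c.b))) w)
Step 5: ((\h.(((\d.(\e.((d e) e))) h) ((\b.(\c.b)) h))) w)
Step 6: (((\d.(\e.((d e) e))) w) ((\b.(\c.b)) w))
Step 7: ((\e.((w e) e)) ((\b.(\c.b)) w))
Step 8: ((w ((\b.(\c.b)) w)) ((\b.(\c.b)) w))
Step 9: ((w (\c.w)) ((\b.(\c.b)) w))
Step 10: ((w (\c.w)) (\c.w))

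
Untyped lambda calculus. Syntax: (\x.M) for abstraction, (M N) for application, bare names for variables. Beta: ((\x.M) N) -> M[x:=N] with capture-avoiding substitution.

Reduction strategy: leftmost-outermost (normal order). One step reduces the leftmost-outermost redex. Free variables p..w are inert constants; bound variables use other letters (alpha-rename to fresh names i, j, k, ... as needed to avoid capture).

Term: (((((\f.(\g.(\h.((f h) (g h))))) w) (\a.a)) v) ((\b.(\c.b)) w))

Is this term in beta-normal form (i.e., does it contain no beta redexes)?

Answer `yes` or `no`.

Answer: no

Derivation:
Term: (((((\f.(\g.(\h.((f h) (g h))))) w) (\a.a)) v) ((\b.(\c.b)) w))
Found 2 beta redex(es).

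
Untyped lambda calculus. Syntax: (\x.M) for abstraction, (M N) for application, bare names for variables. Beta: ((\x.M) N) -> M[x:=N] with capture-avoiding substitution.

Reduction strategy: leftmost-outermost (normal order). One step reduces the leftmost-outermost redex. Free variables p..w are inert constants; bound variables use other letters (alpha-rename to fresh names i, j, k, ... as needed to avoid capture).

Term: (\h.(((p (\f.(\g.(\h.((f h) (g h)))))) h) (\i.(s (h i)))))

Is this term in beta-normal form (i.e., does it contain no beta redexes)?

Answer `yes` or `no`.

Term: (\h.(((p (\f.(\g.(\h.((f h) (g h)))))) h) (\i.(s (h i)))))
No beta redexes found.

Answer: yes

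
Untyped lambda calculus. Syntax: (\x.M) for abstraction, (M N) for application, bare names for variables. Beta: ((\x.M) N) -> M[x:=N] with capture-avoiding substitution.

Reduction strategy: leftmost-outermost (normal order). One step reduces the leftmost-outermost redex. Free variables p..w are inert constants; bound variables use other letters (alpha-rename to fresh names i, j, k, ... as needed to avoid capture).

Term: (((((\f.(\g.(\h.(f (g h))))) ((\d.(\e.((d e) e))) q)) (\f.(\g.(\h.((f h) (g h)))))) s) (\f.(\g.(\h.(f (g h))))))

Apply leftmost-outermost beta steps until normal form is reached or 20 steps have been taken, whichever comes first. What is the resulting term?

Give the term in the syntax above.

Answer: (((q (\g.(\h.((s h) (g h))))) (\g.(\h.((s h) (g h))))) (\f.(\g.(\h.(f (g h))))))

Derivation:
Step 0: (((((\f.(\g.(\h.(f (g h))))) ((\d.(\e.((d e) e))) q)) (\f.(\g.(\h.((f h) (g h)))))) s) (\f.(\g.(\h.(f (g h))))))
Step 1: ((((\g.(\h.(((\d.(\e.((d e) e))) q) (g h)))) (\f.(\g.(\h.((f h) (g h)))))) s) (\f.(\g.(\h.(f (g h))))))
Step 2: (((\h.(((\d.(\e.((d e) e))) q) ((\f.(\g.(\h.((f h) (g h))))) h))) s) (\f.(\g.(\h.(f (g h))))))
Step 3: ((((\d.(\e.((d e) e))) q) ((\f.(\g.(\h.((f h) (g h))))) s)) (\f.(\g.(\h.(f (g h))))))
Step 4: (((\e.((q e) e)) ((\f.(\g.(\h.((f h) (g h))))) s)) (\f.(\g.(\h.(f (g h))))))
Step 5: (((q ((\f.(\g.(\h.((f h) (g h))))) s)) ((\f.(\g.(\h.((f h) (g h))))) s)) (\f.(\g.(\h.(f (g h))))))
Step 6: (((q (\g.(\h.((s h) (g h))))) ((\f.(\g.(\h.((f h) (g h))))) s)) (\f.(\g.(\h.(f (g h))))))
Step 7: (((q (\g.(\h.((s h) (g h))))) (\g.(\h.((s h) (g h))))) (\f.(\g.(\h.(f (g h))))))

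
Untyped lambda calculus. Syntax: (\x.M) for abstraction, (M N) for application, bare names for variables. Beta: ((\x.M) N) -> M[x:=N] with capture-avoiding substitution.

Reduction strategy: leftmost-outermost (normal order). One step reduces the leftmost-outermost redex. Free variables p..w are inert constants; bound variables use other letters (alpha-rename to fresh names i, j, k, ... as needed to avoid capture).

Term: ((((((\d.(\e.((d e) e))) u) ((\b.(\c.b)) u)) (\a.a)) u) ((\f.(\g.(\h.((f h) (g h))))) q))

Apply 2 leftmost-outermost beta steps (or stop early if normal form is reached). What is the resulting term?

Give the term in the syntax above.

Step 0: ((((((\d.(\e.((d e) e))) u) ((\b.(\c.b)) u)) (\a.a)) u) ((\f.(\g.(\h.((f h) (g h))))) q))
Step 1: (((((\e.((u e) e)) ((\b.(\c.b)) u)) (\a.a)) u) ((\f.(\g.(\h.((f h) (g h))))) q))
Step 2: (((((u ((\b.(\c.b)) u)) ((\b.(\c.b)) u)) (\a.a)) u) ((\f.(\g.(\h.((f h) (g h))))) q))

Answer: (((((u ((\b.(\c.b)) u)) ((\b.(\c.b)) u)) (\a.a)) u) ((\f.(\g.(\h.((f h) (g h))))) q))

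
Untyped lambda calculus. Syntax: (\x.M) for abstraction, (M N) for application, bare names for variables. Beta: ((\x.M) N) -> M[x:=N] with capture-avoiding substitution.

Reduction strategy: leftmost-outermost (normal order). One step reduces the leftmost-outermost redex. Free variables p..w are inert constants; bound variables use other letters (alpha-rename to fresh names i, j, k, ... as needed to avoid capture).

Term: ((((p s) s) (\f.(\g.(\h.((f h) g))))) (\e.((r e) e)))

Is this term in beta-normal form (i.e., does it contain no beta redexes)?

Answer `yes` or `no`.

Term: ((((p s) s) (\f.(\g.(\h.((f h) g))))) (\e.((r e) e)))
No beta redexes found.

Answer: yes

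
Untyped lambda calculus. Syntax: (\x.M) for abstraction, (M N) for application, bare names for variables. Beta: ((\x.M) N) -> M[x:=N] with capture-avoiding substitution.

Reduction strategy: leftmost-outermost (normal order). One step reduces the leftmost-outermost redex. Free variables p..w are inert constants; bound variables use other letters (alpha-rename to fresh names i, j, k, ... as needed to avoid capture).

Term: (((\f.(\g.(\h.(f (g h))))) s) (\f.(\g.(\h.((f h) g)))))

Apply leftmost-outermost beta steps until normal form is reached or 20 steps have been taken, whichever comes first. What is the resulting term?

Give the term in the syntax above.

Step 0: (((\f.(\g.(\h.(f (g h))))) s) (\f.(\g.(\h.((f h) g)))))
Step 1: ((\g.(\h.(s (g h)))) (\f.(\g.(\h.((f h) g)))))
Step 2: (\h.(s ((\f.(\g.(\h.((f h) g)))) h)))
Step 3: (\h.(s (\g.(\i.((h i) g)))))

Answer: (\h.(s (\g.(\i.((h i) g)))))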